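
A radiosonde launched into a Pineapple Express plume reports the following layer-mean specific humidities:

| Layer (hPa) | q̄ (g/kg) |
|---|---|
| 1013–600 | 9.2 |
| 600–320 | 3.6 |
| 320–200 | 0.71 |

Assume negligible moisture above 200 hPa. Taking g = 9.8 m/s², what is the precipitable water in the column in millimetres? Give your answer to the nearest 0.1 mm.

Precipitable water is the column-integrated vapour mass per unit area: PW = (1/g) Σ q̄ Δp, with q in kg/kg and Δp in Pa (1 kg/m² of water = 1 mm).
Layer 1013–600 hPa: Δp = 413 hPa = 41300 Pa, q̄ = 0.0092 kg/kg → 0.0092 × 41300 / 9.8 = 38.77 mm
Layer 600–320 hPa: Δp = 280 hPa = 28000 Pa, q̄ = 0.0036 kg/kg → 0.0036 × 28000 / 9.8 = 10.29 mm
Layer 320–200 hPa: Δp = 120 hPa = 12000 Pa, q̄ = 0.00071 kg/kg → 0.00071 × 12000 / 9.8 = 0.87 mm
PW = 38.77 + 10.29 + 0.87 = 49.93 ≈ 49.9 mm.

PW ≈ 49.9 mm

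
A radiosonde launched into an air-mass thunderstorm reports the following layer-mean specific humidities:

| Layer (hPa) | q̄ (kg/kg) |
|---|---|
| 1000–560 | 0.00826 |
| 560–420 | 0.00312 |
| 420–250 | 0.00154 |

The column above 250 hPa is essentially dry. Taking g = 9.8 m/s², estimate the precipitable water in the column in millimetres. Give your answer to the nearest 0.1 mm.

Precipitable water is the column-integrated vapour mass per unit area: PW = (1/g) Σ q̄ Δp, with q in kg/kg and Δp in Pa (1 kg/m² of water = 1 mm).
Layer 1000–560 hPa: Δp = 440 hPa = 44000 Pa, q̄ = 0.00826 kg/kg → 0.00826 × 44000 / 9.8 = 37.09 mm
Layer 560–420 hPa: Δp = 140 hPa = 14000 Pa, q̄ = 0.00312 kg/kg → 0.00312 × 14000 / 9.8 = 4.46 mm
Layer 420–250 hPa: Δp = 170 hPa = 17000 Pa, q̄ = 0.00154 kg/kg → 0.00154 × 17000 / 9.8 = 2.67 mm
PW = 37.09 + 4.46 + 2.67 = 44.22 ≈ 44.2 mm.

PW ≈ 44.2 mm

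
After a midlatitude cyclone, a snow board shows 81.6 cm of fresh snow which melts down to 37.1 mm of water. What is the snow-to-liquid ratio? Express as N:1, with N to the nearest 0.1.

ratio ≈ 22.0

Ratio = snow depth / SWE = 816 mm / 37.1 mm = 22.0, i.e. 22.0:1.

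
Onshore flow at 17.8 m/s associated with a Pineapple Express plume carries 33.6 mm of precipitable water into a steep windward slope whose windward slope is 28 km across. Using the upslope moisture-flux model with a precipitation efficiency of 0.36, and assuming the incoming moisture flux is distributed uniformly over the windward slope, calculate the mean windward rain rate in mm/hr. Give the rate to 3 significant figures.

R ≈ 27.7 mm/hr

Incoming column moisture flux per unit ridge length: F = V × PW = 17.8 × 33.6 = 598.08 mm·m/s.
Spread over the 28 km slope with efficiency ε = 0.36: R = ε·F/W = 0.36 × 598.08 / 28000 m = 7.690e-03 mm/s.
R = 7.690e-03 × 3600 = 27.7 mm/hr.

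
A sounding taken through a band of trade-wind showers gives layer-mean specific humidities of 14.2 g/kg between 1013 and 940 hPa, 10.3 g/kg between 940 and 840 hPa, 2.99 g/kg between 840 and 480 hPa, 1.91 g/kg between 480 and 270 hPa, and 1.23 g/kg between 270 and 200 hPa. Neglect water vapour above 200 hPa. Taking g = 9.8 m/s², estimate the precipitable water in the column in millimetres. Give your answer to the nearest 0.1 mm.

Precipitable water is the column-integrated vapour mass per unit area: PW = (1/g) Σ q̄ Δp, with q in kg/kg and Δp in Pa (1 kg/m² of water = 1 mm).
Layer 1013–940 hPa: Δp = 73 hPa = 7300 Pa, q̄ = 0.0142 kg/kg → 0.0142 × 7300 / 9.8 = 10.58 mm
Layer 940–840 hPa: Δp = 100 hPa = 10000 Pa, q̄ = 0.0103 kg/kg → 0.0103 × 10000 / 9.8 = 10.51 mm
Layer 840–480 hPa: Δp = 360 hPa = 36000 Pa, q̄ = 0.00299 kg/kg → 0.00299 × 36000 / 9.8 = 10.98 mm
Layer 480–270 hPa: Δp = 210 hPa = 21000 Pa, q̄ = 0.00191 kg/kg → 0.00191 × 21000 / 9.8 = 4.09 mm
Layer 270–200 hPa: Δp = 70 hPa = 7000 Pa, q̄ = 0.00123 kg/kg → 0.00123 × 7000 / 9.8 = 0.88 mm
PW = 10.58 + 10.51 + 10.98 + 4.09 + 0.88 = 37.04 ≈ 37.0 mm.

PW ≈ 37.0 mm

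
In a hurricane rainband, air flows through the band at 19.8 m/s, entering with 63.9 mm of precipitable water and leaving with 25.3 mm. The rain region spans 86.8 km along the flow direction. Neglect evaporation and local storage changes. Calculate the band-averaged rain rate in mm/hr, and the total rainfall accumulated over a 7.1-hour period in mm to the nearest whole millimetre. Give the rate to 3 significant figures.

Column moisture flux per unit crosswind length is F = V × PW.
Inflow: F_in = 19.8 × 63.9 = 1265.22 mm·m/s
Outflow: F_out = 19.8 × 25.3 = 500.94 mm·m/s
Steady-state rate R = (F_in − F_out)/L = (1265.22 − 500.94) / 86800 m = 8.805e-03 mm/s.
R = 8.805e-03 × 3600 = 31.7 mm/hr.
Over 7.1 h: total = 31.7 × 7.1 = 225.07 ≈ 225 mm.

R ≈ 31.7 mm/hr; total ≈ 225 mm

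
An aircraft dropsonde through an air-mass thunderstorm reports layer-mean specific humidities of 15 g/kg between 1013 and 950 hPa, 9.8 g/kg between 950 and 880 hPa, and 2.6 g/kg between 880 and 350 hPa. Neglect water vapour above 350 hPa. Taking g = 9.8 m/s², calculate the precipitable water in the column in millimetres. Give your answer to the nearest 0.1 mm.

PW ≈ 30.7 mm

Precipitable water is the column-integrated vapour mass per unit area: PW = (1/g) Σ q̄ Δp, with q in kg/kg and Δp in Pa (1 kg/m² of water = 1 mm).
Layer 1013–950 hPa: Δp = 63 hPa = 6300 Pa, q̄ = 0.015 kg/kg → 0.015 × 6300 / 9.8 = 9.64 mm
Layer 950–880 hPa: Δp = 70 hPa = 7000 Pa, q̄ = 0.0098 kg/kg → 0.0098 × 7000 / 9.8 = 7.00 mm
Layer 880–350 hPa: Δp = 530 hPa = 53000 Pa, q̄ = 0.0026 kg/kg → 0.0026 × 53000 / 9.8 = 14.06 mm
PW = 9.64 + 7.00 + 14.06 = 30.70 ≈ 30.7 mm.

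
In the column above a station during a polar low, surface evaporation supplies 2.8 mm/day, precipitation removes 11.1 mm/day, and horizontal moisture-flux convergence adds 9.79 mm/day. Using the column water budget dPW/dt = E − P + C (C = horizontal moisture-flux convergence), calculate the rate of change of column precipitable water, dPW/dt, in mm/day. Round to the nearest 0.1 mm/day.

dPW/dt ≈ 1.5 mm/day

dPW/dt = E − P + C = 2.8 − 11.1 + (9.79) = 1.5 mm/day.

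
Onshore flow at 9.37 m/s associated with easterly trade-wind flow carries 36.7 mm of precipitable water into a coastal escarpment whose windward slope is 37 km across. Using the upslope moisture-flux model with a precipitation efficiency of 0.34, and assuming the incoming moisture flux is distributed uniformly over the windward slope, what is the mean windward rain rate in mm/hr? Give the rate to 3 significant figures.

Incoming column moisture flux per unit ridge length: F = V × PW = 9.37 × 36.7 = 343.879 mm·m/s.
Spread over the 37 km slope with efficiency ε = 0.34: R = ε·F/W = 0.34 × 343.879 / 37000 m = 3.160e-03 mm/s.
R = 3.160e-03 × 3600 = 11.4 mm/hr.

R ≈ 11.4 mm/hr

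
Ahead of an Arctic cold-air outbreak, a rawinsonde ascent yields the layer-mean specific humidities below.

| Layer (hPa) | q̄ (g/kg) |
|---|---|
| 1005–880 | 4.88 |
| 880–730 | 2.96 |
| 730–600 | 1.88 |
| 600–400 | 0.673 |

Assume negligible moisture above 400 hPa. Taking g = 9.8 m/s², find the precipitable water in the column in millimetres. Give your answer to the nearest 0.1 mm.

PW ≈ 14.6 mm

Precipitable water is the column-integrated vapour mass per unit area: PW = (1/g) Σ q̄ Δp, with q in kg/kg and Δp in Pa (1 kg/m² of water = 1 mm).
Layer 1005–880 hPa: Δp = 125 hPa = 12500 Pa, q̄ = 0.00488 kg/kg → 0.00488 × 12500 / 9.8 = 6.22 mm
Layer 880–730 hPa: Δp = 150 hPa = 15000 Pa, q̄ = 0.00296 kg/kg → 0.00296 × 15000 / 9.8 = 4.53 mm
Layer 730–600 hPa: Δp = 130 hPa = 13000 Pa, q̄ = 0.00188 kg/kg → 0.00188 × 13000 / 9.8 = 2.49 mm
Layer 600–400 hPa: Δp = 200 hPa = 20000 Pa, q̄ = 0.000673 kg/kg → 0.000673 × 20000 / 9.8 = 1.37 mm
PW = 6.22 + 4.53 + 2.49 + 1.37 = 14.61 ≈ 14.6 mm.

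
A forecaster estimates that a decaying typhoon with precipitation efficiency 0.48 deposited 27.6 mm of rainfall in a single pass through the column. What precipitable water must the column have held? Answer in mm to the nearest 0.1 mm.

PW = rainfall / ε = 27.6 / 0.48 = 57.5 mm.

PW ≈ 57.5 mm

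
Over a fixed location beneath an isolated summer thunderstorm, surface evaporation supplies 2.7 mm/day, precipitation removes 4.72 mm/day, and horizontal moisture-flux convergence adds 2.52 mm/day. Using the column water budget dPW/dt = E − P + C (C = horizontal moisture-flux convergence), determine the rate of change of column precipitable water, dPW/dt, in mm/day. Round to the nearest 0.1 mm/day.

dPW/dt ≈ 0.5 mm/day

dPW/dt = E − P + C = 2.7 − 4.72 + (2.52) = 0.5 mm/day.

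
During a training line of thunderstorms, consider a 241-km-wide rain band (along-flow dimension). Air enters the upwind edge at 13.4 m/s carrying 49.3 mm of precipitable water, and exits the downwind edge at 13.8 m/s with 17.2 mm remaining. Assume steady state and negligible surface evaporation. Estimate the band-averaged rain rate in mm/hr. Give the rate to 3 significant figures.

R ≈ 6.32 mm/hr

Column moisture flux per unit crosswind length is F = V × PW.
Inflow: F_in = 13.4 × 49.3 = 660.62 mm·m/s
Outflow: F_out = 13.8 × 17.2 = 237.36 mm·m/s
Steady-state rate R = (F_in − F_out)/L = (660.62 − 237.36) / 241000 m = 1.756e-03 mm/s.
R = 1.756e-03 × 3600 = 6.32 mm/hr.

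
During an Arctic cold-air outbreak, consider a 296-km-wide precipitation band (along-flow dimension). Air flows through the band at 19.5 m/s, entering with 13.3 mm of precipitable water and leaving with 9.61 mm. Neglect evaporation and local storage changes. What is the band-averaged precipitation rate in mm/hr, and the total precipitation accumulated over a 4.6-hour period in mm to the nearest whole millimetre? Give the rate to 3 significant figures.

Column moisture flux per unit crosswind length is F = V × PW.
Inflow: F_in = 19.5 × 13.3 = 259.35 mm·m/s
Outflow: F_out = 19.5 × 9.61 = 187.395 mm·m/s
Steady-state rate R = (F_in − F_out)/L = (259.35 − 187.395) / 296000 m = 2.431e-04 mm/s.
R = 2.431e-04 × 3600 = 0.875 mm/hr.
Over 4.6 h: total = 0.875 × 4.6 = 4.025 ≈ 4 mm.

R ≈ 0.875 mm/hr; total ≈ 4 mm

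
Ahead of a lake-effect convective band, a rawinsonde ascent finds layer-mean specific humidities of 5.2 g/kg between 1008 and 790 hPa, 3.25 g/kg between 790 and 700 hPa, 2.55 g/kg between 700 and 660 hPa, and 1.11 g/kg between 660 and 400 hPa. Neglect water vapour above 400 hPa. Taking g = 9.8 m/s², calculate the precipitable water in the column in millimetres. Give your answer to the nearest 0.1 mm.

PW ≈ 18.5 mm

Precipitable water is the column-integrated vapour mass per unit area: PW = (1/g) Σ q̄ Δp, with q in kg/kg and Δp in Pa (1 kg/m² of water = 1 mm).
Layer 1008–790 hPa: Δp = 218 hPa = 21800 Pa, q̄ = 0.0052 kg/kg → 0.0052 × 21800 / 9.8 = 11.57 mm
Layer 790–700 hPa: Δp = 90 hPa = 9000 Pa, q̄ = 0.00325 kg/kg → 0.00325 × 9000 / 9.8 = 2.98 mm
Layer 700–660 hPa: Δp = 40 hPa = 4000 Pa, q̄ = 0.00255 kg/kg → 0.00255 × 4000 / 9.8 = 1.04 mm
Layer 660–400 hPa: Δp = 260 hPa = 26000 Pa, q̄ = 0.00111 kg/kg → 0.00111 × 26000 / 9.8 = 2.94 mm
PW = 11.57 + 2.98 + 1.04 + 2.94 = 18.53 ≈ 18.5 mm.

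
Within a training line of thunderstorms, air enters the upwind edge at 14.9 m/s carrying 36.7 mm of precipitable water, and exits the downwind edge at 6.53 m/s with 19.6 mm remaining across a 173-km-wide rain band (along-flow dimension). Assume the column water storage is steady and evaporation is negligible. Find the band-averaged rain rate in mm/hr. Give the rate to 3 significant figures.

R ≈ 8.72 mm/hr

Column moisture flux per unit crosswind length is F = V × PW.
Inflow: F_in = 14.9 × 36.7 = 546.83 mm·m/s
Outflow: F_out = 6.53 × 19.6 = 127.988 mm·m/s
Steady-state rate R = (F_in − F_out)/L = (546.83 − 127.988) / 173000 m = 2.421e-03 mm/s.
R = 2.421e-03 × 3600 = 8.72 mm/hr.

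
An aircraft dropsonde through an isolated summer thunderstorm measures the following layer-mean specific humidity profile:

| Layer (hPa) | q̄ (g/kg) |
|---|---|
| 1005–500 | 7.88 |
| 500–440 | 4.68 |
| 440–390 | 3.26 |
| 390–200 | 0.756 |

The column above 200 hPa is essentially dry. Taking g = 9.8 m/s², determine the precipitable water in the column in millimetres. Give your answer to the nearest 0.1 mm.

Precipitable water is the column-integrated vapour mass per unit area: PW = (1/g) Σ q̄ Δp, with q in kg/kg and Δp in Pa (1 kg/m² of water = 1 mm).
Layer 1005–500 hPa: Δp = 505 hPa = 50500 Pa, q̄ = 0.00788 kg/kg → 0.00788 × 50500 / 9.8 = 40.61 mm
Layer 500–440 hPa: Δp = 60 hPa = 6000 Pa, q̄ = 0.00468 kg/kg → 0.00468 × 6000 / 9.8 = 2.87 mm
Layer 440–390 hPa: Δp = 50 hPa = 5000 Pa, q̄ = 0.00326 kg/kg → 0.00326 × 5000 / 9.8 = 1.66 mm
Layer 390–200 hPa: Δp = 190 hPa = 19000 Pa, q̄ = 0.000756 kg/kg → 0.000756 × 19000 / 9.8 = 1.47 mm
PW = 40.61 + 2.87 + 1.66 + 1.47 = 46.61 ≈ 46.6 mm.

PW ≈ 46.6 mm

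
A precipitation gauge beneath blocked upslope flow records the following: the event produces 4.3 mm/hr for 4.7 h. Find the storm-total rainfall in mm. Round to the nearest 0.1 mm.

Total = Σ Rᵢ Δtᵢ = 4.3 × 4.7
      = 20.21 = 20.2 mm.

total ≈ 20.2 mm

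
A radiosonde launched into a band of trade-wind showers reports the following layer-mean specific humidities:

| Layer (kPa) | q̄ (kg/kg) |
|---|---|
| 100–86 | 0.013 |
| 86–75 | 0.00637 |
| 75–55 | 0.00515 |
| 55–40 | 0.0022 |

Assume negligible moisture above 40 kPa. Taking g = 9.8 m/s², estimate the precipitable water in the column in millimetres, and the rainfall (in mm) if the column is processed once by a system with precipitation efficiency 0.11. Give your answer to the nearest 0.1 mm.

PW ≈ 39.6 mm; rainfall ≈ 4.4 mm

Precipitable water is the column-integrated vapour mass per unit area: PW = (1/g) Σ q̄ Δp, with q in kg/kg and Δp in Pa (1 kg/m² of water = 1 mm).
Layer 100–86 kPa: Δp = 140 hPa = 14000 Pa, q̄ = 0.013 kg/kg → 0.013 × 14000 / 9.8 = 18.57 mm
Layer 86–75 kPa: Δp = 110 hPa = 11000 Pa, q̄ = 0.00637 kg/kg → 0.00637 × 11000 / 9.8 = 7.15 mm
Layer 75–55 kPa: Δp = 200 hPa = 20000 Pa, q̄ = 0.00515 kg/kg → 0.00515 × 20000 / 9.8 = 10.51 mm
Layer 55–40 kPa: Δp = 150 hPa = 15000 Pa, q̄ = 0.0022 kg/kg → 0.0022 × 15000 / 9.8 = 3.37 mm
PW = 18.57 + 7.15 + 10.51 + 3.37 = 39.60 ≈ 39.6 mm.
Rainfall = ε × PW = 0.11 × 39.6 = 4.4 mm.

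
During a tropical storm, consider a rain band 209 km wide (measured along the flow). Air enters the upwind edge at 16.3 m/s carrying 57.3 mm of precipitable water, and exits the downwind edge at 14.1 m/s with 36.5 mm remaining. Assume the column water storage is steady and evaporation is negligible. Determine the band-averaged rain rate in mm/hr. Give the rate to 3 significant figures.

Column moisture flux per unit crosswind length is F = V × PW.
Inflow: F_in = 16.3 × 57.3 = 933.99 mm·m/s
Outflow: F_out = 14.1 × 36.5 = 514.65 mm·m/s
Steady-state rate R = (F_in − F_out)/L = (933.99 − 514.65) / 209000 m = 2.006e-03 mm/s.
R = 2.006e-03 × 3600 = 7.22 mm/hr.

R ≈ 7.22 mm/hr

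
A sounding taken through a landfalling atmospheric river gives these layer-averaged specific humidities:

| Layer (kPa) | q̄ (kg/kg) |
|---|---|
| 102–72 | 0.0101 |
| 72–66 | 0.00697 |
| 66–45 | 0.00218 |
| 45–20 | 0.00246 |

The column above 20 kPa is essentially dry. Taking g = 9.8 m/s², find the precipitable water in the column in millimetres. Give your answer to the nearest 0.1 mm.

Precipitable water is the column-integrated vapour mass per unit area: PW = (1/g) Σ q̄ Δp, with q in kg/kg and Δp in Pa (1 kg/m² of water = 1 mm).
Layer 102–72 kPa: Δp = 300 hPa = 30000 Pa, q̄ = 0.0101 kg/kg → 0.0101 × 30000 / 9.8 = 30.92 mm
Layer 72–66 kPa: Δp = 60 hPa = 6000 Pa, q̄ = 0.00697 kg/kg → 0.00697 × 6000 / 9.8 = 4.27 mm
Layer 66–45 kPa: Δp = 210 hPa = 21000 Pa, q̄ = 0.00218 kg/kg → 0.00218 × 21000 / 9.8 = 4.67 mm
Layer 45–20 kPa: Δp = 250 hPa = 25000 Pa, q̄ = 0.00246 kg/kg → 0.00246 × 25000 / 9.8 = 6.28 mm
PW = 30.92 + 4.27 + 4.67 + 6.28 = 46.14 ≈ 46.1 mm.

PW ≈ 46.1 mm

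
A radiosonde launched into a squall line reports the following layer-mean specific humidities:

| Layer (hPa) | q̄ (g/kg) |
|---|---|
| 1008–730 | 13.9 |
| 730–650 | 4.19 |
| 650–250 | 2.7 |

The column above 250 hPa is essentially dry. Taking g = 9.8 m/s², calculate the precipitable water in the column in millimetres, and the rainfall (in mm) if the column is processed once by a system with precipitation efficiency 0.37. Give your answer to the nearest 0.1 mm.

PW ≈ 53.9 mm; rainfall ≈ 19.9 mm

Precipitable water is the column-integrated vapour mass per unit area: PW = (1/g) Σ q̄ Δp, with q in kg/kg and Δp in Pa (1 kg/m² of water = 1 mm).
Layer 1008–730 hPa: Δp = 278 hPa = 27800 Pa, q̄ = 0.0139 kg/kg → 0.0139 × 27800 / 9.8 = 39.43 mm
Layer 730–650 hPa: Δp = 80 hPa = 8000 Pa, q̄ = 0.00419 kg/kg → 0.00419 × 8000 / 9.8 = 3.42 mm
Layer 650–250 hPa: Δp = 400 hPa = 40000 Pa, q̄ = 0.0027 kg/kg → 0.0027 × 40000 / 9.8 = 11.02 mm
PW = 39.43 + 3.42 + 11.02 = 53.87 ≈ 53.9 mm.
Rainfall = ε × PW = 0.37 × 53.9 = 19.9 mm.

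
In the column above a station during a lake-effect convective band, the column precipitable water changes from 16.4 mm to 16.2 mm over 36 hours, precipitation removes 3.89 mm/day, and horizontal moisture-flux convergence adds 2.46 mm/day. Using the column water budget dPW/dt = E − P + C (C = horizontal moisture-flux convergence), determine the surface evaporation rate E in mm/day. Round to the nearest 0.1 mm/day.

dPW/dt = (16.2 − 16.4) mm / (36/24 day) = -0.133 mm/day.
E = dPW/dt + P − C = (-0.133) + 3.89 − (2.46) = 1.3 mm/day.

E ≈ 1.3 mm/day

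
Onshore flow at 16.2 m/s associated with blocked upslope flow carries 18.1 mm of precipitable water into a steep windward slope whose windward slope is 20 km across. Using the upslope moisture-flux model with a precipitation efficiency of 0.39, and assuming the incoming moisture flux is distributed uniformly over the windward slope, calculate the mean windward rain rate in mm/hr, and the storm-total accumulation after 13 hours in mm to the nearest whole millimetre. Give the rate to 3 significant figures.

R ≈ 20.6 mm/hr; total ≈ 268 mm

Incoming column moisture flux per unit ridge length: F = V × PW = 16.2 × 18.1 = 293.22 mm·m/s.
Spread over the 20 km slope with efficiency ε = 0.39: R = ε·F/W = 0.39 × 293.22 / 20000 m = 5.718e-03 mm/s.
R = 5.718e-03 × 3600 = 20.6 mm/hr.
Over 13 h: total = 20.6 × 13 = 267.8 ≈ 268 mm.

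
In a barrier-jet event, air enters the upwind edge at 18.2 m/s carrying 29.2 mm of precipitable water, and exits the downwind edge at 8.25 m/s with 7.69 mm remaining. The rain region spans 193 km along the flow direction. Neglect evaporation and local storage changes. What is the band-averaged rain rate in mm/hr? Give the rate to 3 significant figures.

Column moisture flux per unit crosswind length is F = V × PW.
Inflow: F_in = 18.2 × 29.2 = 531.44 mm·m/s
Outflow: F_out = 8.25 × 7.69 = 63.4425 mm·m/s
Steady-state rate R = (F_in − F_out)/L = (531.44 − 63.4425) / 193000 m = 2.425e-03 mm/s.
R = 2.425e-03 × 3600 = 8.73 mm/hr.

R ≈ 8.73 mm/hr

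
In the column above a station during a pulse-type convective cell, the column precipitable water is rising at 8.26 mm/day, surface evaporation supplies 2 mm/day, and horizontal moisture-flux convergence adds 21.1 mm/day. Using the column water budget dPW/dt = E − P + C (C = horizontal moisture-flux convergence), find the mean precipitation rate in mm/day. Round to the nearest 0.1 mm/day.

P ≈ 14.8 mm/day

dPW/dt = +8.26 mm/day.
P = E + C − dPW/dt = 2 + (21.1) − (+8.26) = 14.8 mm/day.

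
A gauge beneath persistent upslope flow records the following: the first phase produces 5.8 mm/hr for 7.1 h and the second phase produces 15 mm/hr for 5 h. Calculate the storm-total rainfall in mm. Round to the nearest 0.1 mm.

total ≈ 116.2 mm

Total = Σ Rᵢ Δtᵢ = 5.8 × 7.1 + 15 × 5
      = 41.18 + 75 = 116.2 mm.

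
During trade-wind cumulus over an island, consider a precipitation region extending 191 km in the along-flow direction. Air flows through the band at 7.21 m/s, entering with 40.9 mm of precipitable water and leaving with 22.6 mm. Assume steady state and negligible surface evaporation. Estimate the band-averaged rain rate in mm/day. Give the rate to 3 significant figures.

R ≈ 59.7 mm/day

Column moisture flux per unit crosswind length is F = V × PW.
Inflow: F_in = 7.21 × 40.9 = 294.889 mm·m/s
Outflow: F_out = 7.21 × 22.6 = 162.946 mm·m/s
Steady-state rate R = (F_in − F_out)/L = (294.889 − 162.946) / 191000 m = 6.908e-04 mm/s.
R = 6.908e-04 × 3600 × 24 = 59.7 mm/day.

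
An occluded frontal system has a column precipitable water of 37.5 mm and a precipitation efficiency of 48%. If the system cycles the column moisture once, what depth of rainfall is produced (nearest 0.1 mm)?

Rainfall = ε × PW = 0.48 × 37.5 = 18.0 mm.

rainfall ≈ 18.0 mm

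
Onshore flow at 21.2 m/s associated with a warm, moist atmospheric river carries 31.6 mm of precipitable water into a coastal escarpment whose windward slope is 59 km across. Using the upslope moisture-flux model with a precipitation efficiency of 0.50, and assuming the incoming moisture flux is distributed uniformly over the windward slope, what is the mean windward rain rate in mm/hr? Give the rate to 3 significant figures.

Incoming column moisture flux per unit ridge length: F = V × PW = 21.2 × 31.6 = 669.92 mm·m/s.
Spread over the 59 km slope with efficiency ε = 0.50: R = ε·F/W = 0.50 × 669.92 / 59000 m = 5.677e-03 mm/s.
R = 5.677e-03 × 3600 = 20.4 mm/hr.

R ≈ 20.4 mm/hr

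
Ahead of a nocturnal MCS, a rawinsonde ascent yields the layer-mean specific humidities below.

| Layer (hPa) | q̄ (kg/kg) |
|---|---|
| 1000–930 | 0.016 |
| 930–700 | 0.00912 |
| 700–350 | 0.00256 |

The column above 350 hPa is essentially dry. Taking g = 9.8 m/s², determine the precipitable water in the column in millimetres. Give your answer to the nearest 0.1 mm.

Precipitable water is the column-integrated vapour mass per unit area: PW = (1/g) Σ q̄ Δp, with q in kg/kg and Δp in Pa (1 kg/m² of water = 1 mm).
Layer 1000–930 hPa: Δp = 70 hPa = 7000 Pa, q̄ = 0.016 kg/kg → 0.016 × 7000 / 9.8 = 11.43 mm
Layer 930–700 hPa: Δp = 230 hPa = 23000 Pa, q̄ = 0.00912 kg/kg → 0.00912 × 23000 / 9.8 = 21.40 mm
Layer 700–350 hPa: Δp = 350 hPa = 35000 Pa, q̄ = 0.00256 kg/kg → 0.00256 × 35000 / 9.8 = 9.14 mm
PW = 11.43 + 21.40 + 9.14 = 41.97 ≈ 42.0 mm.

PW ≈ 42.0 mm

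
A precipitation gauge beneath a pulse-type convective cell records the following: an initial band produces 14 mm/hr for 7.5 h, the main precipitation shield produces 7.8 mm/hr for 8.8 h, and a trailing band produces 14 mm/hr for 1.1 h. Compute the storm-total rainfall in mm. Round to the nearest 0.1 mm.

total ≈ 189.0 mm

Total = Σ Rᵢ Δtᵢ = 14 × 7.5 + 7.8 × 8.8 + 14 × 1.1
      = 105 + 68.64 + 15.4 = 189.0 mm.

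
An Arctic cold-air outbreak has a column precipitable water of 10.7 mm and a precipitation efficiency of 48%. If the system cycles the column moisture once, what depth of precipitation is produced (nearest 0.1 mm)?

precipitation ≈ 5.1 mm

Precipitation = ε × PW = 0.48 × 10.7 = 5.1 mm.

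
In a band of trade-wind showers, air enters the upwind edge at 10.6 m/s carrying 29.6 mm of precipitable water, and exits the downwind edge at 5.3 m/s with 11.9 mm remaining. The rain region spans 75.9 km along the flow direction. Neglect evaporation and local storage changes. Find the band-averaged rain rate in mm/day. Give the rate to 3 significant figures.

R ≈ 285 mm/day

Column moisture flux per unit crosswind length is F = V × PW.
Inflow: F_in = 10.6 × 29.6 = 313.76 mm·m/s
Outflow: F_out = 5.3 × 11.9 = 63.07 mm·m/s
Steady-state rate R = (F_in − F_out)/L = (313.76 − 63.07) / 75900 m = 3.303e-03 mm/s.
R = 3.303e-03 × 3600 × 24 = 285 mm/day.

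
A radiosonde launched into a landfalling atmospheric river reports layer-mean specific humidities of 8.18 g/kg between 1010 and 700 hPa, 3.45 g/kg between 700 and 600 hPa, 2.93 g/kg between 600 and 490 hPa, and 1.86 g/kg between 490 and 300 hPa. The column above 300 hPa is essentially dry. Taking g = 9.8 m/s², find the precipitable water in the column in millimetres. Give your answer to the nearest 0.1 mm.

Precipitable water is the column-integrated vapour mass per unit area: PW = (1/g) Σ q̄ Δp, with q in kg/kg and Δp in Pa (1 kg/m² of water = 1 mm).
Layer 1010–700 hPa: Δp = 310 hPa = 31000 Pa, q̄ = 0.00818 kg/kg → 0.00818 × 31000 / 9.8 = 25.88 mm
Layer 700–600 hPa: Δp = 100 hPa = 10000 Pa, q̄ = 0.00345 kg/kg → 0.00345 × 10000 / 9.8 = 3.52 mm
Layer 600–490 hPa: Δp = 110 hPa = 11000 Pa, q̄ = 0.00293 kg/kg → 0.00293 × 11000 / 9.8 = 3.29 mm
Layer 490–300 hPa: Δp = 190 hPa = 19000 Pa, q̄ = 0.00186 kg/kg → 0.00186 × 19000 / 9.8 = 3.61 mm
PW = 25.88 + 3.52 + 3.29 + 3.61 = 36.30 ≈ 36.3 mm.

PW ≈ 36.3 mm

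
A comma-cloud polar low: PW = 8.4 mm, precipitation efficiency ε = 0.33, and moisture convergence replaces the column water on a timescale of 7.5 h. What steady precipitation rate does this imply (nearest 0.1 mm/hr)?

R ≈ 0.4 mm/hr

Each overturning extracts ε × PW = 0.33 × 8.4 = 2.772 mm.
Rate = ε·PW / τ = 2.772 / 7.5 h = 0.4 mm/hr.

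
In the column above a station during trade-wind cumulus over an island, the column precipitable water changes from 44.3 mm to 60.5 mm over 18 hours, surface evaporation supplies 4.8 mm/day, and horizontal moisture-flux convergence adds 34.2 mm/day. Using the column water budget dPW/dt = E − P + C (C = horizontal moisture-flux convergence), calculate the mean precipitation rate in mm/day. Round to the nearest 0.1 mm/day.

P ≈ 17.4 mm/day

dPW/dt = (60.5 − 44.3) mm / (18/24 day) = +21.600 mm/day.
P = E + C − dPW/dt = 4.8 + (34.2) − (+21.600) = 17.4 mm/day.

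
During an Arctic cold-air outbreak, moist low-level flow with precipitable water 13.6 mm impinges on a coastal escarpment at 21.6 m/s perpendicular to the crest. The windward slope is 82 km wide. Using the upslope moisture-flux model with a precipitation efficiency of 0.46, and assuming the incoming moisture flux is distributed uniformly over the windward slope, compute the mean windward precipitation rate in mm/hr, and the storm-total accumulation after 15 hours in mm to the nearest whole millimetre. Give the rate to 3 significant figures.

Incoming column moisture flux per unit ridge length: F = V × PW = 21.6 × 13.6 = 293.76 mm·m/s.
Spread over the 82 km slope with efficiency ε = 0.46: R = ε·F/W = 0.46 × 293.76 / 82000 m = 1.648e-03 mm/s.
R = 1.648e-03 × 3600 = 5.93 mm/hr.
Over 15 h: total = 5.93 × 15 = 88.95 ≈ 89 mm.

R ≈ 5.93 mm/hr; total ≈ 89 mm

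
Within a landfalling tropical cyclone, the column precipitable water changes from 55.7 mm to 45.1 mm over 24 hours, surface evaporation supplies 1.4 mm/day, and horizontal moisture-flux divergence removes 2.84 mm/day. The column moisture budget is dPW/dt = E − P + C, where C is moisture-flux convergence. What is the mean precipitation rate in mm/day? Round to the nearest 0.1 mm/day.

P ≈ 9.2 mm/day

dPW/dt = (45.1 − 55.7) mm / (24/24 day) = -10.600 mm/day.
P = E + C − dPW/dt = 1.4 + (-2.84) − (-10.600) = 9.2 mm/day.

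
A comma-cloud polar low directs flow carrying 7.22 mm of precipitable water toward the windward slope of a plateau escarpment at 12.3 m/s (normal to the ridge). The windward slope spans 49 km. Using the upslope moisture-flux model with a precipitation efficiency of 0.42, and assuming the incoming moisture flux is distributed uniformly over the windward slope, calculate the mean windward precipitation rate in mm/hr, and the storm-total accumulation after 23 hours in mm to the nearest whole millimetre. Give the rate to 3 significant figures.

Incoming column moisture flux per unit ridge length: F = V × PW = 12.3 × 7.22 = 88.806 mm·m/s.
Spread over the 49 km slope with efficiency ε = 0.42: R = ε·F/W = 0.42 × 88.806 / 49000 m = 7.612e-04 mm/s.
R = 7.612e-04 × 3600 = 2.74 mm/hr.
Over 23 h: total = 2.74 × 23 = 63.02 ≈ 63 mm.

R ≈ 2.74 mm/hr; total ≈ 63 mm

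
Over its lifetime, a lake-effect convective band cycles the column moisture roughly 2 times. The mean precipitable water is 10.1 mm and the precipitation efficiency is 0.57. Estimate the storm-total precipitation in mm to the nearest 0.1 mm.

Each cycle deposits ε × PW = 0.57 × 10.1 = 5.757 mm.
Over 2 cycles: 2 × 5.757 = 11.5 mm.

precipitation ≈ 11.5 mm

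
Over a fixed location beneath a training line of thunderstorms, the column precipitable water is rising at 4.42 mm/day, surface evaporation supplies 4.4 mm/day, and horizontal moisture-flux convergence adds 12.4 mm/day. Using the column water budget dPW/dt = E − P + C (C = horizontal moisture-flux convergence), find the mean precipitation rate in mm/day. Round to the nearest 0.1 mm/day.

dPW/dt = +4.42 mm/day.
P = E + C − dPW/dt = 4.4 + (12.4) − (+4.42) = 12.4 mm/day.

P ≈ 12.4 mm/day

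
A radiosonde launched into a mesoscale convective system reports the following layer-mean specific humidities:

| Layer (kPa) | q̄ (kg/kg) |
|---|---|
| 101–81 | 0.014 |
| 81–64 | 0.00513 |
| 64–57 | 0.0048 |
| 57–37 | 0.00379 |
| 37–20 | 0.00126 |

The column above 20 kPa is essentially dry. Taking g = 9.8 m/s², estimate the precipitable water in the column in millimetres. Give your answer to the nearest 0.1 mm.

Precipitable water is the column-integrated vapour mass per unit area: PW = (1/g) Σ q̄ Δp, with q in kg/kg and Δp in Pa (1 kg/m² of water = 1 mm).
Layer 101–81 kPa: Δp = 200 hPa = 20000 Pa, q̄ = 0.014 kg/kg → 0.014 × 20000 / 9.8 = 28.57 mm
Layer 81–64 kPa: Δp = 170 hPa = 17000 Pa, q̄ = 0.00513 kg/kg → 0.00513 × 17000 / 9.8 = 8.90 mm
Layer 64–57 kPa: Δp = 70 hPa = 7000 Pa, q̄ = 0.0048 kg/kg → 0.0048 × 7000 / 9.8 = 3.43 mm
Layer 57–37 kPa: Δp = 200 hPa = 20000 Pa, q̄ = 0.00379 kg/kg → 0.00379 × 20000 / 9.8 = 7.73 mm
Layer 37–20 kPa: Δp = 170 hPa = 17000 Pa, q̄ = 0.00126 kg/kg → 0.00126 × 17000 / 9.8 = 2.19 mm
PW = 28.57 + 8.90 + 3.43 + 7.73 + 2.19 = 50.82 ≈ 50.8 mm.

PW ≈ 50.8 mm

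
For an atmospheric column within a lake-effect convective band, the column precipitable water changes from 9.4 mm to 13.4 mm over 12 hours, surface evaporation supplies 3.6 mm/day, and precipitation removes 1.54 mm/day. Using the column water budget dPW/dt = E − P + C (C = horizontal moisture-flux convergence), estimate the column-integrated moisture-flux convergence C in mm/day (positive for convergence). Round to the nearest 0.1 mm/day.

C ≈ 5.9 mm/day

dPW/dt = (13.4 − 9.4) mm / (12/24 day) = +8.000 mm/day.
C = dPW/dt − E + P = (+8.000) − 3.6 + 1.54 = 5.9 mm/day.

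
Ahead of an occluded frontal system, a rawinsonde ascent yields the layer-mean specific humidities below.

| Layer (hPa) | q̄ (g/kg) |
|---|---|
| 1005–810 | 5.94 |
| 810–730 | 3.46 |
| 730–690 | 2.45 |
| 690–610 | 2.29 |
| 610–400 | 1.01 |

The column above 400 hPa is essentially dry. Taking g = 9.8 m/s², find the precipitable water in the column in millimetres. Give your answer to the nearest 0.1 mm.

PW ≈ 19.7 mm

Precipitable water is the column-integrated vapour mass per unit area: PW = (1/g) Σ q̄ Δp, with q in kg/kg and Δp in Pa (1 kg/m² of water = 1 mm).
Layer 1005–810 hPa: Δp = 195 hPa = 19500 Pa, q̄ = 0.00594 kg/kg → 0.00594 × 19500 / 9.8 = 11.82 mm
Layer 810–730 hPa: Δp = 80 hPa = 8000 Pa, q̄ = 0.00346 kg/kg → 0.00346 × 8000 / 9.8 = 2.82 mm
Layer 730–690 hPa: Δp = 40 hPa = 4000 Pa, q̄ = 0.00245 kg/kg → 0.00245 × 4000 / 9.8 = 1.00 mm
Layer 690–610 hPa: Δp = 80 hPa = 8000 Pa, q̄ = 0.00229 kg/kg → 0.00229 × 8000 / 9.8 = 1.87 mm
Layer 610–400 hPa: Δp = 210 hPa = 21000 Pa, q̄ = 0.00101 kg/kg → 0.00101 × 21000 / 9.8 = 2.16 mm
PW = 11.82 + 2.82 + 1.00 + 1.87 + 2.16 = 19.67 ≈ 19.7 mm.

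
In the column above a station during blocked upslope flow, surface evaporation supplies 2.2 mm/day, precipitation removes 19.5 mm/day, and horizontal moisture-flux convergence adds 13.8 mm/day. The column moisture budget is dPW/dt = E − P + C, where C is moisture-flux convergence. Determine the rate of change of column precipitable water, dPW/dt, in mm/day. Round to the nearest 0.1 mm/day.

dPW/dt = E − P + C = 2.2 − 19.5 + (13.8) = -3.5 mm/day.

dPW/dt ≈ -3.5 mm/day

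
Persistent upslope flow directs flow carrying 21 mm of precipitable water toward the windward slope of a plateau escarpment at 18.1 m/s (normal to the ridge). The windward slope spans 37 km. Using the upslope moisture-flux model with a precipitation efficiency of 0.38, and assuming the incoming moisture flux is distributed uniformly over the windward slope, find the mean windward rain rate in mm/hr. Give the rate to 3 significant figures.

R ≈ 14.1 mm/hr

Incoming column moisture flux per unit ridge length: F = V × PW = 18.1 × 21 = 380.1 mm·m/s.
Spread over the 37 km slope with efficiency ε = 0.38: R = ε·F/W = 0.38 × 380.1 / 37000 m = 3.904e-03 mm/s.
R = 3.904e-03 × 3600 = 14.1 mm/hr.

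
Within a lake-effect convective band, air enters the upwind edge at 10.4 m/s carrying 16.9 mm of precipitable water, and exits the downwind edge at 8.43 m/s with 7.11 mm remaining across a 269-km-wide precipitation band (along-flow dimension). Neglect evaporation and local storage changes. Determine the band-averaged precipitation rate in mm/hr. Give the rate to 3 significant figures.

Column moisture flux per unit crosswind length is F = V × PW.
Inflow: F_in = 10.4 × 16.9 = 175.76 mm·m/s
Outflow: F_out = 8.43 × 7.11 = 59.9373 mm·m/s
Steady-state rate R = (F_in − F_out)/L = (175.76 − 59.9373) / 269000 m = 4.306e-04 mm/s.
R = 4.306e-04 × 3600 = 1.55 mm/hr.

R ≈ 1.55 mm/hr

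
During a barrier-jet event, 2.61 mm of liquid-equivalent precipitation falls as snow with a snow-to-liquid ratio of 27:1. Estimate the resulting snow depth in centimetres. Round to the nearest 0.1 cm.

Snow depth = liquid × ratio = 2.61 mm × 27 = 70.47 mm = 7.0 cm.

snow depth ≈ 7.0 cm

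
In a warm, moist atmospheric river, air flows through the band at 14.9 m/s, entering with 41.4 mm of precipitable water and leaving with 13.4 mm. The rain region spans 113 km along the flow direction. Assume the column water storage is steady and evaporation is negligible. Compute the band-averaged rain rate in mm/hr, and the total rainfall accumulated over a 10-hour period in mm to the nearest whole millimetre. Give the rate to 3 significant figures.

R ≈ 13.3 mm/hr; total ≈ 133 mm

Column moisture flux per unit crosswind length is F = V × PW.
Inflow: F_in = 14.9 × 41.4 = 616.86 mm·m/s
Outflow: F_out = 14.9 × 13.4 = 199.66 mm·m/s
Steady-state rate R = (F_in − F_out)/L = (616.86 − 199.66) / 113000 m = 3.692e-03 mm/s.
R = 3.692e-03 × 3600 = 13.3 mm/hr.
Over 10 h: total = 13.3 × 10 = 133 mm.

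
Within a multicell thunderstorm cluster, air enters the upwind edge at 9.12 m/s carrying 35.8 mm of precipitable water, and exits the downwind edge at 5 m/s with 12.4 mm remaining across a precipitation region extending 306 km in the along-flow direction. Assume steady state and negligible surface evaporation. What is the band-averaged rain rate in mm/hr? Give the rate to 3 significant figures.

Column moisture flux per unit crosswind length is F = V × PW.
Inflow: F_in = 9.12 × 35.8 = 326.496 mm·m/s
Outflow: F_out = 5 × 12.4 = 62 mm·m/s
Steady-state rate R = (F_in − F_out)/L = (326.496 − 62) / 306000 m = 8.644e-04 mm/s.
R = 8.644e-04 × 3600 = 3.11 mm/hr.

R ≈ 3.11 mm/hr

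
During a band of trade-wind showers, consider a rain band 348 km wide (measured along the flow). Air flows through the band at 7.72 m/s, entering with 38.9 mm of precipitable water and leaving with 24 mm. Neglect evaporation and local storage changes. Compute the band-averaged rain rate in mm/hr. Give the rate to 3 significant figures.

R ≈ 1.19 mm/hr

Column moisture flux per unit crosswind length is F = V × PW.
Inflow: F_in = 7.72 × 38.9 = 300.308 mm·m/s
Outflow: F_out = 7.72 × 24 = 185.28 mm·m/s
Steady-state rate R = (F_in − F_out)/L = (300.308 − 185.28) / 348000 m = 3.305e-04 mm/s.
R = 3.305e-04 × 3600 = 1.19 mm/hr.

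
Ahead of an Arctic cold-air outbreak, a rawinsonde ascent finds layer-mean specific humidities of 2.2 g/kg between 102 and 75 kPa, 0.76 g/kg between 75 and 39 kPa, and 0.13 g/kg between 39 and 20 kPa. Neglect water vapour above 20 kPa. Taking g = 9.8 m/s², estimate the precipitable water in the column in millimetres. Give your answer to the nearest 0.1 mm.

PW ≈ 9.1 mm

Precipitable water is the column-integrated vapour mass per unit area: PW = (1/g) Σ q̄ Δp, with q in kg/kg and Δp in Pa (1 kg/m² of water = 1 mm).
Layer 102–75 kPa: Δp = 270 hPa = 27000 Pa, q̄ = 0.0022 kg/kg → 0.0022 × 27000 / 9.8 = 6.06 mm
Layer 75–39 kPa: Δp = 360 hPa = 36000 Pa, q̄ = 0.00076 kg/kg → 0.00076 × 36000 / 9.8 = 2.79 mm
Layer 39–20 kPa: Δp = 190 hPa = 19000 Pa, q̄ = 0.00013 kg/kg → 0.00013 × 19000 / 9.8 = 0.25 mm
PW = 6.06 + 2.79 + 0.25 = 9.10 ≈ 9.1 mm.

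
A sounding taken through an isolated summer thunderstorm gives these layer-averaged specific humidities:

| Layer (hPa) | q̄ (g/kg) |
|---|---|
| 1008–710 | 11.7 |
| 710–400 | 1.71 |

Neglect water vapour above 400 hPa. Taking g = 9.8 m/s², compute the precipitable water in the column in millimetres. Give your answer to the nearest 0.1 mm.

Precipitable water is the column-integrated vapour mass per unit area: PW = (1/g) Σ q̄ Δp, with q in kg/kg and Δp in Pa (1 kg/m² of water = 1 mm).
Layer 1008–710 hPa: Δp = 298 hPa = 29800 Pa, q̄ = 0.0117 kg/kg → 0.0117 × 29800 / 9.8 = 35.58 mm
Layer 710–400 hPa: Δp = 310 hPa = 31000 Pa, q̄ = 0.00171 kg/kg → 0.00171 × 31000 / 9.8 = 5.41 mm
PW = 35.58 + 5.41 = 40.99 ≈ 41.0 mm.

PW ≈ 41.0 mm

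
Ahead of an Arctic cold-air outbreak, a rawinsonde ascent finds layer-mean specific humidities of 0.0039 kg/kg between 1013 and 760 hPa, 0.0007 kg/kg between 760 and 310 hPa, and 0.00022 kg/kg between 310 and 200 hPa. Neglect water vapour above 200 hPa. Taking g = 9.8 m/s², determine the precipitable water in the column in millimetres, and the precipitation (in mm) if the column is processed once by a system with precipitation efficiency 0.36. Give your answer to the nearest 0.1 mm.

Precipitable water is the column-integrated vapour mass per unit area: PW = (1/g) Σ q̄ Δp, with q in kg/kg and Δp in Pa (1 kg/m² of water = 1 mm).
Layer 1013–760 hPa: Δp = 253 hPa = 25300 Pa, q̄ = 0.0039 kg/kg → 0.0039 × 25300 / 9.8 = 10.07 mm
Layer 760–310 hPa: Δp = 450 hPa = 45000 Pa, q̄ = 0.0007 kg/kg → 0.0007 × 45000 / 9.8 = 3.21 mm
Layer 310–200 hPa: Δp = 110 hPa = 11000 Pa, q̄ = 0.00022 kg/kg → 0.00022 × 11000 / 9.8 = 0.25 mm
PW = 10.07 + 3.21 + 0.25 = 13.53 ≈ 13.5 mm.
Precipitation = ε × PW = 0.36 × 13.5 = 4.9 mm.

PW ≈ 13.5 mm; precipitation ≈ 4.9 mm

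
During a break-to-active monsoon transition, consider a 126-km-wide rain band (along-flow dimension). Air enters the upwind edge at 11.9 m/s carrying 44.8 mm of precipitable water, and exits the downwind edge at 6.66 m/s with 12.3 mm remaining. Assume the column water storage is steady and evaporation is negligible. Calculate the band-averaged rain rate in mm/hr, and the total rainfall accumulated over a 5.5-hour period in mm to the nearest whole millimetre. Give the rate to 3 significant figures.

Column moisture flux per unit crosswind length is F = V × PW.
Inflow: F_in = 11.9 × 44.8 = 533.12 mm·m/s
Outflow: F_out = 6.66 × 12.3 = 81.918 mm·m/s
Steady-state rate R = (F_in − F_out)/L = (533.12 − 81.918) / 126000 m = 3.581e-03 mm/s.
R = 3.581e-03 × 3600 = 12.9 mm/hr.
Over 5.5 h: total = 12.9 × 5.5 = 70.95 ≈ 71 mm.

R ≈ 12.9 mm/hr; total ≈ 71 mm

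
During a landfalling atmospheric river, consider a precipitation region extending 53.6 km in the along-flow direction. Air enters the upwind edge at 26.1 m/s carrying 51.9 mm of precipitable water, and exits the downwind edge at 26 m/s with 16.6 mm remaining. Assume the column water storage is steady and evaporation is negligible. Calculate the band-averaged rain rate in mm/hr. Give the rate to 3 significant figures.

Column moisture flux per unit crosswind length is F = V × PW.
Inflow: F_in = 26.1 × 51.9 = 1354.59 mm·m/s
Outflow: F_out = 26 × 16.6 = 431.6 mm·m/s
Steady-state rate R = (F_in − F_out)/L = (1354.59 − 431.6) / 53600 m = 1.722e-02 mm/s.
R = 1.722e-02 × 3600 = 62.0 mm/hr.

R ≈ 62.0 mm/hr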